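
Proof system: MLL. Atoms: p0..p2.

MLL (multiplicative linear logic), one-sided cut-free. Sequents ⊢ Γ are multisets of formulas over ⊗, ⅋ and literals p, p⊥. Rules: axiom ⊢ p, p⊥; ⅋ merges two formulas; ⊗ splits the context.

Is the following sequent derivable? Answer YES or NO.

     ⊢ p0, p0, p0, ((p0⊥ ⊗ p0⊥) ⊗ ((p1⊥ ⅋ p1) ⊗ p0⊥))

Derivation trace:
[⊗]  ⊢ p0, p0, p0, ((p0⊥ ⊗ p0⊥) ⊗ ((p1⊥ ⅋ p1) ⊗ p0⊥))
  [⊗]  ⊢ p0, p0, (p0⊥ ⊗ p0⊥)
    [Ax]  ⊢ p0, p0⊥
    [Ax]  ⊢ p0, p0⊥
  [⊗]  ⊢ p0, ((p1⊥ ⅋ p1) ⊗ p0⊥)
    [⅋]  ⊢ (p1⊥ ⅋ p1)
      [Ax]  ⊢ p1, p1⊥
    [Ax]  ⊢ p0, p0⊥

Result: YES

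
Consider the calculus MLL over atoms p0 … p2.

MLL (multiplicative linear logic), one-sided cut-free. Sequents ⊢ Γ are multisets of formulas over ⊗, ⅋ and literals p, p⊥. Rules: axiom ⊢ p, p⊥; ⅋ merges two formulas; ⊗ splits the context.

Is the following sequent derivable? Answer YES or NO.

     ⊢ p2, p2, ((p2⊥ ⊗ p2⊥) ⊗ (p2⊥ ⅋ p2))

Derivation trace:
[⊗]  ⊢ p2, p2, ((p2⊥ ⊗ p2⊥) ⊗ (p2⊥ ⅋ p2))
  [⊗]  ⊢ p2, p2, (p2⊥ ⊗ p2⊥)
    [Ax]  ⊢ p2, p2⊥
    [Ax]  ⊢ p2, p2⊥
  [⅋]  ⊢ (p2⊥ ⅋ p2)
    [Ax]  ⊢ p2, p2⊥

Result: YES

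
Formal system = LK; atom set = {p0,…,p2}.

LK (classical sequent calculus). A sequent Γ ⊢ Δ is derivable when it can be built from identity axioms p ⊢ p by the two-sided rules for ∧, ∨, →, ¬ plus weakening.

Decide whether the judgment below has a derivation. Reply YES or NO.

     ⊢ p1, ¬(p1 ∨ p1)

Derivation trace:
[¬R]  ⊢ p1, ¬(p1 ∨ p1)
  [∨L] (p1 ∨ p1) ⊢ p1
    [Ax] p1 ⊢ p1
    [Ax] p1 ⊢ p1

Result: YES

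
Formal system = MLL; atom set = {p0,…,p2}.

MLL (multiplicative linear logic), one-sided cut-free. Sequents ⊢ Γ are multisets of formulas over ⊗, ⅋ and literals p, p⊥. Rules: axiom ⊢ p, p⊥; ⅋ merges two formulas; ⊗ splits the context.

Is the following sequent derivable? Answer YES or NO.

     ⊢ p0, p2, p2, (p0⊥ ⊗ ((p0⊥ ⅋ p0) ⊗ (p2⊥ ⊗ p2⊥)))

Proof tree:
[⊗]  ⊢ p0, p2, p2, (p0⊥ ⊗ ((p0⊥ ⅋ p0) ⊗ (p2⊥ ⊗ p2⊥)))
  [Ax]  ⊢ p0, p0⊥
  [⊗]  ⊢ p2, p2, ((p0⊥ ⅋ p0) ⊗ (p2⊥ ⊗ p2⊥))
    [⅋]  ⊢ (p0⊥ ⅋ p0)
      [Ax]  ⊢ p0, p0⊥
    [⊗]  ⊢ p2, p2, (p2⊥ ⊗ p2⊥)
      [Ax]  ⊢ p2, p2⊥
      [Ax]  ⊢ p2, p2⊥

Result: YES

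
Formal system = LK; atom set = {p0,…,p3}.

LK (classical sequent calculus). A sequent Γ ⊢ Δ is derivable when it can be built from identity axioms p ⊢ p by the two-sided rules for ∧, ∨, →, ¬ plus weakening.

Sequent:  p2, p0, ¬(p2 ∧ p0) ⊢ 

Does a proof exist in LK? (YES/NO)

Proof tree:
[¬L] p2, p0, ¬(p2 ∧ p0) ⊢ 
  [∧R] p2, p0 ⊢ (p2 ∧ p0)
    [Ax] p2 ⊢ p2
    [Ax] p0 ⊢ p0

Result: YES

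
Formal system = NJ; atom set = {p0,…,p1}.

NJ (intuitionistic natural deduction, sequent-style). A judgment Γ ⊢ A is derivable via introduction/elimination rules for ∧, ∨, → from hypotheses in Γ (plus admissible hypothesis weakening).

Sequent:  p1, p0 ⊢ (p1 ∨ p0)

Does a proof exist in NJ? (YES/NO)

Derivation trace:
[Wk] p1, p0 ⊢ (p1 ∨ p0)
  [∨I₁] p1 ⊢ (p1 ∨ p0)
    [Ax] p1 ⊢ p1

Result: YES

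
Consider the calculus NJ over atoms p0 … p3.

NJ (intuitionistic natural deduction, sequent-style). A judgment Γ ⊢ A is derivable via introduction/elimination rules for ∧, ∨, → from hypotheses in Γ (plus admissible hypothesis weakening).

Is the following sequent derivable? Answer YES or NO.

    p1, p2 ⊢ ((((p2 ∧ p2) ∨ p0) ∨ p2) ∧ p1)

Derivation trace:
[∧I] p1, p2 ⊢ ((((p2 ∧ p2) ∨ p0) ∨ p2) ∧ p1)
  [∨I₁] p2 ⊢ (((p2 ∧ p2) ∨ p0) ∨ p2)
    [∨I₁] p2 ⊢ ((p2 ∧ p2) ∨ p0)
      [∧I] p2 ⊢ (p2 ∧ p2)
        [Ax] p2 ⊢ p2
        [Ax] p2 ⊢ p2
  [Ax] p1 ⊢ p1

Result: YES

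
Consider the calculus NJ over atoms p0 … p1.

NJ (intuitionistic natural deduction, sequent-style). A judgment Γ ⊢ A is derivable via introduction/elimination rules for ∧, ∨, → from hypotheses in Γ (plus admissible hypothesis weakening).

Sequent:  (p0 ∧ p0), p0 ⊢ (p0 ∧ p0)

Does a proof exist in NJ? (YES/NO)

Derivation trace:
[∧I] (p0 ∧ p0), p0 ⊢ (p0 ∧ p0)
  [Ax] p0 ⊢ p0
  [Wk] p0, (p0 ∧ p0) ⊢ p0
    [Ax] p0 ⊢ p0

Result: YES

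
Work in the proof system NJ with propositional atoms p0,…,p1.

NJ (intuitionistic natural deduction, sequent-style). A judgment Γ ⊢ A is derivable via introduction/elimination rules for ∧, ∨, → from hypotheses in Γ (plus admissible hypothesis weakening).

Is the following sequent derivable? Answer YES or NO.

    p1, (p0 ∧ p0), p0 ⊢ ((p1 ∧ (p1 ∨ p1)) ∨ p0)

Derivation trace:
[∨I₁] p1, (p0 ∧ p0), p0 ⊢ ((p1 ∧ (p1 ∨ p1)) ∨ p0)
  [∧I] p1, (p0 ∧ p0), p0 ⊢ (p1 ∧ (p1 ∨ p1))
    [Wk] p1, p0 ⊢ p1
      [Ax] p1 ⊢ p1
    [Wk] p1, (p0 ∧ p0) ⊢ (p1 ∨ p1)
      [∨I₁] p1 ⊢ (p1 ∨ p1)
        [Ax] p1 ⊢ p1

Result: YES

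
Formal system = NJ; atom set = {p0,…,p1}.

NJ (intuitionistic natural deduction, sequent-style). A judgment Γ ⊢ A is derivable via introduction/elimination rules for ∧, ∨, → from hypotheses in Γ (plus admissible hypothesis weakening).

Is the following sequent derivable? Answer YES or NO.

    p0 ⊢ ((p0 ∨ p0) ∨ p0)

Proof tree:
[∨I₁] p0 ⊢ ((p0 ∨ p0) ∨ p0)
  [∨I₂] p0 ⊢ (p0 ∨ p0)
    [Ax] p0 ⊢ p0

Result: YES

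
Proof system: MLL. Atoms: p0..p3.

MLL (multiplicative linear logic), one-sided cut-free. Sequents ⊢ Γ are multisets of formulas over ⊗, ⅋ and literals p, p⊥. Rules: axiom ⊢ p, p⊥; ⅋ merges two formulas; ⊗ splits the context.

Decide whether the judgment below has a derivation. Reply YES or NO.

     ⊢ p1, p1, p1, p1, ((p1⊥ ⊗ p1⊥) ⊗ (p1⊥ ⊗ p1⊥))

Proof tree:
[⊗]  ⊢ p1, p1, p1, p1, ((p1⊥ ⊗ p1⊥) ⊗ (p1⊥ ⊗ p1⊥))
  [⊗]  ⊢ p1, p1, (p1⊥ ⊗ p1⊥)
    [Ax]  ⊢ p1, p1⊥
    [Ax]  ⊢ p1, p1⊥
  [⊗]  ⊢ p1, p1, (p1⊥ ⊗ p1⊥)
    [Ax]  ⊢ p1, p1⊥
    [Ax]  ⊢ p1, p1⊥

Result: YES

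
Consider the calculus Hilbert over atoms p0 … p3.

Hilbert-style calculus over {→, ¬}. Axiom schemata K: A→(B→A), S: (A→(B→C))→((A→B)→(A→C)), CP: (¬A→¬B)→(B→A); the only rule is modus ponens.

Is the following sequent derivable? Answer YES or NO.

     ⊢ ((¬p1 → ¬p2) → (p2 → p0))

Truth-table refutation:
  v=0000: Γ:[] Δ:[((¬p1 → ¬p2) → (p2 → p0))=T] refutes=False
  v=0001: Γ:[] Δ:[((¬p1 → ¬p2) → (p2 → p0))=T] refutes=False
  v=0010: Γ:[] Δ:[((¬p1 → ¬p2) → (p2 → p0))=T] refutes=False
  v=0011: Γ:[] Δ:[((¬p1 → ¬p2) → (p2 → p0))=T] refutes=False
  v=0100: Γ:[] Δ:[((¬p1 → ¬p2) → (p2 → p0))=T] refutes=False
  v=0101: Γ:[] Δ:[((¬p1 → ¬p2) → (p2 → p0))=T] refutes=False
  v=0110: Γ:[] Δ:[((¬p1 → ¬p2) → (p2 → p0))=F] refutes=True  ← countermodel

Result: NO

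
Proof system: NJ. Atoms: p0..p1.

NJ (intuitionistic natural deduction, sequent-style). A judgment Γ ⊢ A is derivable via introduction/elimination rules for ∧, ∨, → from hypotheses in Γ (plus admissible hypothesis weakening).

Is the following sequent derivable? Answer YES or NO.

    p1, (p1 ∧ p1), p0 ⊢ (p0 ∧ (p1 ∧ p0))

Derivation (root first):
[∧I] p1, (p1 ∧ p1), p0 ⊢ (p0 ∧ (p1 ∧ p0))
  [Ax] p0 ⊢ p0
  [∧I] p1, (p1 ∧ p1), p0 ⊢ (p1 ∧ p0)
    [Wk] p1, (p1 ∧ p1) ⊢ p1
      [Ax] p1 ⊢ p1
    [Ax] p0 ⊢ p0

Result: YES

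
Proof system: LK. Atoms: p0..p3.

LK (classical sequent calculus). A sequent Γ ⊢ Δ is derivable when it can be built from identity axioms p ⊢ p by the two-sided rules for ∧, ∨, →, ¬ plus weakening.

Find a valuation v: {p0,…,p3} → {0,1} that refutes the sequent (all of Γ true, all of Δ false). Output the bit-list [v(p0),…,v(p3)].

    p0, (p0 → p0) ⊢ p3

Search for a countermodel by truth-table:
  v=0000: Γ:[p0=F, (p0 → p0)=T] Δ:[p3=F] refutes=False
  v=0001: Γ:[p0=F, (p0 → p0)=T] Δ:[p3=T] refutes=False
  v=0010: Γ:[p0=F, (p0 → p0)=T] Δ:[p3=F] refutes=False
  v=0011: Γ:[p0=F, (p0 → p0)=T] Δ:[p3=T] refutes=False
  v=0100: Γ:[p0=F, (p0 → p0)=T] Δ:[p3=F] refutes=False
  v=0101: Γ:[p0=F, (p0 → p0)=T] Δ:[p3=T] refutes=False
  v=0110: Γ:[p0=F, (p0 → p0)=T] Δ:[p3=F] refutes=False
  v=0111: Γ:[p0=F, (p0 → p0)=T] Δ:[p3=T] refutes=False
  v=1000: Γ:[p0=T, (p0 → p0)=T] Δ:[p3=F] refutes=True  ← countermodel

Result: [1, 0, 0, 0]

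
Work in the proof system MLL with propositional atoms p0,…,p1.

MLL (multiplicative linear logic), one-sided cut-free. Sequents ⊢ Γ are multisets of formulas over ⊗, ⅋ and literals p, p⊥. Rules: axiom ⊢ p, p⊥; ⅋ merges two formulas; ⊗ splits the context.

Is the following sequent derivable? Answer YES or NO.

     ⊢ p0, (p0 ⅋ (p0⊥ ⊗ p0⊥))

Proof tree:
[⅋]  ⊢ p0, (p0 ⅋ (p0⊥ ⊗ p0⊥))
  [⊗]  ⊢ p0, p0, (p0⊥ ⊗ p0⊥)
    [Ax]  ⊢ p0, p0⊥
    [Ax]  ⊢ p0, p0⊥

Result: YES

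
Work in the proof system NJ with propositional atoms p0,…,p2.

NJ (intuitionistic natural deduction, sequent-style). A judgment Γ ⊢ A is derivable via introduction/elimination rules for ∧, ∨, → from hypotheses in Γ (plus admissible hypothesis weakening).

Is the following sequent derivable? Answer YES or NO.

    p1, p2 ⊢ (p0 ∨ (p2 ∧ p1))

Derivation (root first):
[∨I₂] p1, p2 ⊢ (p0 ∨ (p2 ∧ p1))
  [∧I] p1, p2 ⊢ (p2 ∧ p1)
    [Ax] p2 ⊢ p2
    [Ax] p1 ⊢ p1

Result: YES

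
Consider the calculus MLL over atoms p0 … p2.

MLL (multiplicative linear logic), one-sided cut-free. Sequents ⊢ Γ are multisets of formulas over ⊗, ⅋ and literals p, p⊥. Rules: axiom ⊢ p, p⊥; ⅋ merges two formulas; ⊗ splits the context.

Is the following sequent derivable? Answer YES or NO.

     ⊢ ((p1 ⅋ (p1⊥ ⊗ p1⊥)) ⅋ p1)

Derivation (root first):
[⅋]  ⊢ ((p1 ⅋ (p1⊥ ⊗ p1⊥)) ⅋ p1)
  [⅋]  ⊢ p1, (p1 ⅋ (p1⊥ ⊗ p1⊥))
    [⊗]  ⊢ p1, p1, (p1⊥ ⊗ p1⊥)
      [Ax]  ⊢ p1, p1⊥
      [Ax]  ⊢ p1, p1⊥

Result: YES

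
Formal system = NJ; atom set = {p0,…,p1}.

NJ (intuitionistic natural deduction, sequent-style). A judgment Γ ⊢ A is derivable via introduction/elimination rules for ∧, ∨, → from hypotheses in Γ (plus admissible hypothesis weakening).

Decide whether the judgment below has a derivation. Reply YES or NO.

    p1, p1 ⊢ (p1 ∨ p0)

Derivation (root first):
[∨I₁] p1, p1 ⊢ (p1 ∨ p0)
  [Wk] p1, p1 ⊢ p1
    [Ax] p1 ⊢ p1

Result: YES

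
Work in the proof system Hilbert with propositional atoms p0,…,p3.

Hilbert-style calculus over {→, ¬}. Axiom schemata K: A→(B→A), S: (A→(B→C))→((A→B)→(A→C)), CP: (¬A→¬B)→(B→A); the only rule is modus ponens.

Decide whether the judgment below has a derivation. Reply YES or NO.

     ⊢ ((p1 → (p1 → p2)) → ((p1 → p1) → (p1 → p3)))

Search for a countermodel by truth-table:
  v=0000: Γ:[] Δ:[((p1 → (p1 → p2)) → ((p1 → p1) → (p1 → p3)))=T] refutes=False
  v=0001: Γ:[] Δ:[((p1 → (p1 → p2)) → ((p1 → p1) → (p1 → p3)))=T] refutes=False
  v=0010: Γ:[] Δ:[((p1 → (p1 → p2)) → ((p1 → p1) → (p1 → p3)))=T] refutes=False
  v=0011: Γ:[] Δ:[((p1 → (p1 → p2)) → ((p1 → p1) → (p1 → p3)))=T] refutes=False
  v=0100: Γ:[] Δ:[((p1 → (p1 → p2)) → ((p1 → p1) → (p1 → p3)))=T] refutes=False
  v=0101: Γ:[] Δ:[((p1 → (p1 → p2)) → ((p1 → p1) → (p1 → p3)))=T] refutes=False
  v=0110: Γ:[] Δ:[((p1 → (p1 → p2)) → ((p1 → p1) → (p1 → p3)))=F] refutes=True  ← countermodel

Result: NO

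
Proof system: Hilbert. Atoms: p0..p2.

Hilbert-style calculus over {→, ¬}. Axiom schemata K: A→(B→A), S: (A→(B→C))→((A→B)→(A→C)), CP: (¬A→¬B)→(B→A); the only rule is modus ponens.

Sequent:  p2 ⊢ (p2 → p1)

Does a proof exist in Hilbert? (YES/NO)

Search for a countermodel by truth-table:
  v=000: Γ:[p2=F] Δ:[(p2 → p1)=T] refutes=False
  v=001: Γ:[p2=T] Δ:[(p2 → p1)=F] refutes=True  ← countermodel

Result: NO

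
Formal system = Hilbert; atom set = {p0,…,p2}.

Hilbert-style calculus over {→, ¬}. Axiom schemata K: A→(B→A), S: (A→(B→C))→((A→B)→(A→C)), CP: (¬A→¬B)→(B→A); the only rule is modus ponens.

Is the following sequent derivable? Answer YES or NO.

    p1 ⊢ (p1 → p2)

Truth-table refutation:
  v=000: Γ:[p1=F] Δ:[(p1 → p2)=T] refutes=False
  v=001: Γ:[p1=F] Δ:[(p1 → p2)=T] refutes=False
  v=010: Γ:[p1=T] Δ:[(p1 → p2)=F] refutes=True  ← countermodel

Result: NO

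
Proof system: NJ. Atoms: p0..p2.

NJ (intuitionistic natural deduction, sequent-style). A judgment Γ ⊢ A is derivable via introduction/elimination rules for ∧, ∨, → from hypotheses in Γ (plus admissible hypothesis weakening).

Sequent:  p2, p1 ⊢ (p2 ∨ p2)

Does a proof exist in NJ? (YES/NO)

Proof tree:
[Wk] p2, p1 ⊢ (p2 ∨ p2)
  [∨I₁] p2 ⊢ (p2 ∨ p2)
    [Ax] p2 ⊢ p2

Result: YES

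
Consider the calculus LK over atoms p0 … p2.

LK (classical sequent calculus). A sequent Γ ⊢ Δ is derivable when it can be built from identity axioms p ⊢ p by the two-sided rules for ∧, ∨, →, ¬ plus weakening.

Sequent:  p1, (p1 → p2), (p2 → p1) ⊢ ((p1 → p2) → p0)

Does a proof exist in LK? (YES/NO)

Enumerate valuations to refute Γ ⊢ Δ:
  v=000: Γ:[p1=F, (p1 → p2)=T, (p2 → p1)=T] Δ:[((p1 → p2) → p0)=F] refutes=False
  v=001: Γ:[p1=F, (p1 → p2)=T, (p2 → p1)=F] Δ:[((p1 → p2) → p0)=F] refutes=False
  v=010: Γ:[p1=T, (p1 → p2)=F, (p2 → p1)=T] Δ:[((p1 → p2) → p0)=T] refutes=False
  v=011: Γ:[p1=T, (p1 → p2)=T, (p2 → p1)=T] Δ:[((p1 → p2) → p0)=F] refutes=True  ← countermodel

Result: NO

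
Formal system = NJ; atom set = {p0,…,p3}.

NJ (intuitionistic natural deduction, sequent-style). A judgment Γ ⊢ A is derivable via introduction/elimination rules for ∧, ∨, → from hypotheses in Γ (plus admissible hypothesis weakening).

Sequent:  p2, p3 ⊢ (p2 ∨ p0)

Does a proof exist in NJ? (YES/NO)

Derivation trace:
[∨I₁] p2, p3 ⊢ (p2 ∨ p0)
  [Wk] p2, p3 ⊢ p2
    [Ax] p2 ⊢ p2

Result: YES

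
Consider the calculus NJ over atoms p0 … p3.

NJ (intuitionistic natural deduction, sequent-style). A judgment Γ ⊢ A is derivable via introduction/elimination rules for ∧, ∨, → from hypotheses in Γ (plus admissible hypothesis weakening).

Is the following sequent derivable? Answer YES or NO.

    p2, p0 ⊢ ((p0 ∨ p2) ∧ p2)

Proof tree:
[∧I] p2, p0 ⊢ ((p0 ∨ p2) ∧ p2)
  [∨I₁] p0, p2 ⊢ (p0 ∨ p2)
    [Wk] p0, p2 ⊢ p0
      [Ax] p0 ⊢ p0
  [Ax] p2 ⊢ p2

Result: YES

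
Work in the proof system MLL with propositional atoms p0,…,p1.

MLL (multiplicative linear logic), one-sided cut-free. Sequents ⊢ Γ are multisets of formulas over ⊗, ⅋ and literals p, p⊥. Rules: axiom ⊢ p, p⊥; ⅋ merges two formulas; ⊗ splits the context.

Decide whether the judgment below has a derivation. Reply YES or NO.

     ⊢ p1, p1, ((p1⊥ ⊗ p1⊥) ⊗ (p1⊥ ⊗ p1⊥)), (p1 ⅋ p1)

Proof tree:
[⅋]  ⊢ p1, p1, ((p1⊥ ⊗ p1⊥) ⊗ (p1⊥ ⊗ p1⊥)), (p1 ⅋ p1)
  [⊗]  ⊢ p1, p1, p1, p1, ((p1⊥ ⊗ p1⊥) ⊗ (p1⊥ ⊗ p1⊥))
    [⊗]  ⊢ p1, p1, (p1⊥ ⊗ p1⊥)
      [Ax]  ⊢ p1, p1⊥
      [Ax]  ⊢ p1, p1⊥
    [⊗]  ⊢ p1, p1, (p1⊥ ⊗ p1⊥)
      [Ax]  ⊢ p1, p1⊥
      [Ax]  ⊢ p1, p1⊥

Result: YES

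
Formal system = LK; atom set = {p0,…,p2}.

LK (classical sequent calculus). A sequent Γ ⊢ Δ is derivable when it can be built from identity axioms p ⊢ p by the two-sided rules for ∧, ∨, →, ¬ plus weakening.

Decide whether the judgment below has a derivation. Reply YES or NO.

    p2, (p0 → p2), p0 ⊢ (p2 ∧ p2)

Derivation (root first):
[∧R] p2, (p0 → p2), p0 ⊢ (p2 ∧ p2)
  [Ax] p2 ⊢ p2
  [→L] p0, (p0 → p2) ⊢ p2
    [Ax] p0 ⊢ p0
    [Ax] p2 ⊢ p2

Result: YES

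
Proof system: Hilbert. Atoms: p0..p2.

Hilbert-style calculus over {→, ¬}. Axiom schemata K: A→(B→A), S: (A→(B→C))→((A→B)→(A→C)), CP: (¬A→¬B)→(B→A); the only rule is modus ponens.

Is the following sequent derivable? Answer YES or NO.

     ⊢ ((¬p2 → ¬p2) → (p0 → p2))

Enumerate valuations to refute Γ ⊢ Δ:
  v=000: Γ:[] Δ:[((¬p2 → ¬p2) → (p0 → p2))=T] refutes=False
  v=001: Γ:[] Δ:[((¬p2 → ¬p2) → (p0 → p2))=T] refutes=False
  v=010: Γ:[] Δ:[((¬p2 → ¬p2) → (p0 → p2))=T] refutes=False
  v=011: Γ:[] Δ:[((¬p2 → ¬p2) → (p0 → p2))=T] refutes=False
  v=100: Γ:[] Δ:[((¬p2 → ¬p2) → (p0 → p2))=F] refutes=True  ← countermodel

Result: NO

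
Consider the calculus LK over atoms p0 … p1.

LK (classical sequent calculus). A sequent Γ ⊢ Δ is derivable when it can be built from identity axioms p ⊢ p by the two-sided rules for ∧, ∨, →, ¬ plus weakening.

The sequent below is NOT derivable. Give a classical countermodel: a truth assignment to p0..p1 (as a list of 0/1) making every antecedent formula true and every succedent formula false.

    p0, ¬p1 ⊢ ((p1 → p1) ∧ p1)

Truth-table refutation:
  v=00: Γ:[p0=F, ¬p1=T] Δ:[((p1 → p1) ∧ p1)=F] refutes=False
  v=01: Γ:[p0=F, ¬p1=F] Δ:[((p1 → p1) ∧ p1)=T] refutes=False
  v=10: Γ:[p0=T, ¬p1=T] Δ:[((p1 → p1) ∧ p1)=F] refutes=True  ← countermodel

Result: [1, 0]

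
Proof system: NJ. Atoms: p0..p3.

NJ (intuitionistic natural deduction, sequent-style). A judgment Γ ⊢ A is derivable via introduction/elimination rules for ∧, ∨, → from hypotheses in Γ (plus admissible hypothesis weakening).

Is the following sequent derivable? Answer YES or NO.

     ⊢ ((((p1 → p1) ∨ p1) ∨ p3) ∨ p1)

Derivation (root first):
[∨I₁]  ⊢ ((((p1 → p1) ∨ p1) ∨ p3) ∨ p1)
  [∨I₁]  ⊢ (((p1 → p1) ∨ p1) ∨ p3)
    [∨I₁]  ⊢ ((p1 → p1) ∨ p1)
      [→I]  ⊢ (p1 → p1)
        [Ax] p1 ⊢ p1

Result: YES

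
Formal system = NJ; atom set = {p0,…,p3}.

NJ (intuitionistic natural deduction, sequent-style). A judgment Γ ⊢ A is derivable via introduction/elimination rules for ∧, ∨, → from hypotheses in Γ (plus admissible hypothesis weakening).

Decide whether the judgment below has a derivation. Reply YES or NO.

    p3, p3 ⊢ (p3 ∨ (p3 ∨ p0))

Derivation (root first):
[∨I₂] p3, p3 ⊢ (p3 ∨ (p3 ∨ p0))
  [∨I₁] p3, p3 ⊢ (p3 ∨ p0)
    [Wk] p3, p3 ⊢ p3
      [Ax] p3 ⊢ p3

Result: YES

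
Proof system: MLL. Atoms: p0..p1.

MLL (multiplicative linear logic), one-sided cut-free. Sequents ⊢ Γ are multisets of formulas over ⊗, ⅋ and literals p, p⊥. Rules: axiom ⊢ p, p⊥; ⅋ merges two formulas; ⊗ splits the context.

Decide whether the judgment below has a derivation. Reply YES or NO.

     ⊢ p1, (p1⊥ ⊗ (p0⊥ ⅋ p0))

Proof tree:
[⊗]  ⊢ p1, (p1⊥ ⊗ (p0⊥ ⅋ p0))
  [Ax]  ⊢ p1, p1⊥
  [⅋]  ⊢ (p0⊥ ⅋ p0)
    [Ax]  ⊢ p0, p0⊥

Result: YES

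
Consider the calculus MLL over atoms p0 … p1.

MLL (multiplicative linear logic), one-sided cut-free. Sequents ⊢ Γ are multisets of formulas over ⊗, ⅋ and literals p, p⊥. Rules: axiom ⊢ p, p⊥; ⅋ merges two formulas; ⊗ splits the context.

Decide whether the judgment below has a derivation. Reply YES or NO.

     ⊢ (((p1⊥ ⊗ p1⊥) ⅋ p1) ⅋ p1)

Proof tree:
[⅋]  ⊢ (((p1⊥ ⊗ p1⊥) ⅋ p1) ⅋ p1)
  [⅋]  ⊢ p1, ((p1⊥ ⊗ p1⊥) ⅋ p1)
    [⊗]  ⊢ p1, p1, (p1⊥ ⊗ p1⊥)
      [Ax]  ⊢ p1, p1⊥
      [Ax]  ⊢ p1, p1⊥

Result: YES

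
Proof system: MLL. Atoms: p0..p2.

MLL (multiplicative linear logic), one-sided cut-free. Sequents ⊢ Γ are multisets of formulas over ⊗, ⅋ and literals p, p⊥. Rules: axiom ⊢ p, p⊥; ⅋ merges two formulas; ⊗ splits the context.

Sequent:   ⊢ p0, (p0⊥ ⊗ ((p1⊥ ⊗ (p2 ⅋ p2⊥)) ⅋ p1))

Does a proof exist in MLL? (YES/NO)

Proof tree:
[⊗]  ⊢ p0, (p0⊥ ⊗ ((p1⊥ ⊗ (p2 ⅋ p2⊥)) ⅋ p1))
  [Ax]  ⊢ p0, p0⊥
  [⅋]  ⊢ ((p1⊥ ⊗ (p2 ⅋ p2⊥)) ⅋ p1)
    [⊗]  ⊢ p1, (p1⊥ ⊗ (p2 ⅋ p2⊥))
      [Ax]  ⊢ p1, p1⊥
      [⅋]  ⊢ (p2 ⅋ p2⊥)
        [Ax]  ⊢ p2, p2⊥

Result: YES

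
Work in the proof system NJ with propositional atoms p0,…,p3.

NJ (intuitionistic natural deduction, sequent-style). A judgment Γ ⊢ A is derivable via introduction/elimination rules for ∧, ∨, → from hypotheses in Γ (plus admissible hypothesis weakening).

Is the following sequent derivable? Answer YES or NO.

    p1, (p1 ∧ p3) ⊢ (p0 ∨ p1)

Derivation trace:
[∨I₂] p1, (p1 ∧ p3) ⊢ (p0 ∨ p1)
  [Wk] p1, (p1 ∧ p3) ⊢ p1
    [Ax] p1 ⊢ p1

Result: YES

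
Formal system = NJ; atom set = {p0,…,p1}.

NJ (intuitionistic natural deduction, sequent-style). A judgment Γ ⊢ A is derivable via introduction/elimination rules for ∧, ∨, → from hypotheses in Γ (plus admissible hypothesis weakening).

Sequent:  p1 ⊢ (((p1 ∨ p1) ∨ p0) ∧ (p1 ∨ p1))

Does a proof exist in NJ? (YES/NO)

Derivation (root first):
[∧I] p1 ⊢ (((p1 ∨ p1) ∨ p0) ∧ (p1 ∨ p1))
  [∨I₁] p1 ⊢ ((p1 ∨ p1) ∨ p0)
    [∨I₁] p1 ⊢ (p1 ∨ p1)
      [Ax] p1 ⊢ p1
  [∨I₁] p1 ⊢ (p1 ∨ p1)
    [Ax] p1 ⊢ p1

Result: YES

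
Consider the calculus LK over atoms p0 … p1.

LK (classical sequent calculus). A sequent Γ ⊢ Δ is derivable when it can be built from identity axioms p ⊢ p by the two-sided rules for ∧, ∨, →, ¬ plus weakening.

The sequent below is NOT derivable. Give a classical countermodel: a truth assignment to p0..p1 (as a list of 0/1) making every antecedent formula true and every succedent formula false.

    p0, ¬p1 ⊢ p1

Truth-table refutation:
  v=00: Γ:[p0=F, ¬p1=T] Δ:[p1=F] refutes=False
  v=01: Γ:[p0=F, ¬p1=F] Δ:[p1=T] refutes=False
  v=10: Γ:[p0=T, ¬p1=T] Δ:[p1=F] refutes=True  ← countermodel

Result: [1, 0]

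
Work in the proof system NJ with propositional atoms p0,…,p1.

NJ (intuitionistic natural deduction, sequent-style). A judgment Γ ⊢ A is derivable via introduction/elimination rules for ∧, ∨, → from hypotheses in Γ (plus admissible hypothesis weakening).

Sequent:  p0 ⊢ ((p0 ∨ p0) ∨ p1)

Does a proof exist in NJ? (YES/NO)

Derivation trace:
[∨I₁] p0 ⊢ ((p0 ∨ p0) ∨ p1)
  [∨I₂] p0 ⊢ (p0 ∨ p0)
    [Ax] p0 ⊢ p0

Result: YES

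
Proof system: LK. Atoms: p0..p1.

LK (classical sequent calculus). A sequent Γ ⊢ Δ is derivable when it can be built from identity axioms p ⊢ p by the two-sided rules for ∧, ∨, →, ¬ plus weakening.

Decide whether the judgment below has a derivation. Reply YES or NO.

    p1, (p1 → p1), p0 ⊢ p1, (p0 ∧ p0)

Proof tree:
[∧R] p1, (p1 → p1), p0 ⊢ p1, (p0 ∧ p0)
  [Ax] p0 ⊢ p0
  [→L] p1, (p1 → p1) ⊢ p1, p0
    [Ax] p1 ⊢ p1
    [WR] p1 ⊢ p1, p0
      [Ax] p1 ⊢ p1

Result: YES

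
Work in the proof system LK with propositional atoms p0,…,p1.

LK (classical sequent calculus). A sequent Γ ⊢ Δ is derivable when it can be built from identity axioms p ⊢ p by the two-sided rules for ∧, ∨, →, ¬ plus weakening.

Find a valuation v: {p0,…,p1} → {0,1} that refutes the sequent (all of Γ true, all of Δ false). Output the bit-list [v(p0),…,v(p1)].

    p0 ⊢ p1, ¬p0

Enumerate valuations to refute Γ ⊢ Δ:
  v=00: Γ:[p0=F] Δ:[p1=F, ¬p0=T] refutes=False
  v=01: Γ:[p0=F] Δ:[p1=T, ¬p0=T] refutes=False
  v=10: Γ:[p0=T] Δ:[p1=F, ¬p0=F] refutes=True  ← countermodel

Result: [1, 0]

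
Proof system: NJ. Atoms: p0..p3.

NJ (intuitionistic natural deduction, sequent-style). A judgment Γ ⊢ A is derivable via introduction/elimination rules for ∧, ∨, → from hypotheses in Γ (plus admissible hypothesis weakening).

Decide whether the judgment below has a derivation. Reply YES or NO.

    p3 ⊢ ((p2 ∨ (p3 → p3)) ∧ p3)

Proof tree:
[∧I] p3 ⊢ ((p2 ∨ (p3 → p3)) ∧ p3)
  [∨I₂]  ⊢ (p2 ∨ (p3 → p3))
    [→I]  ⊢ (p3 → p3)
      [Ax] p3 ⊢ p3
  [Ax] p3 ⊢ p3

Result: YES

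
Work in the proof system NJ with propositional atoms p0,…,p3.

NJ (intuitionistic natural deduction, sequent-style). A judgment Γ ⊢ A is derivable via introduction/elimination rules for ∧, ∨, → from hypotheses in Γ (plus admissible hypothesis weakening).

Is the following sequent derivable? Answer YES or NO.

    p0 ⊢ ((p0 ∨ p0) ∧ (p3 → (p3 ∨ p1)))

Derivation (root first):
[∧I] p0 ⊢ ((p0 ∨ p0) ∧ (p3 → (p3 ∨ p1)))
  [∨I₁] p0 ⊢ (p0 ∨ p0)
    [Ax] p0 ⊢ p0
  [Wk] p0 ⊢ (p3 → (p3 ∨ p1))
    [→I]  ⊢ (p3 → (p3 ∨ p1))
      [∨I₁] p3 ⊢ (p3 ∨ p1)
        [Ax] p3 ⊢ p3

Result: YES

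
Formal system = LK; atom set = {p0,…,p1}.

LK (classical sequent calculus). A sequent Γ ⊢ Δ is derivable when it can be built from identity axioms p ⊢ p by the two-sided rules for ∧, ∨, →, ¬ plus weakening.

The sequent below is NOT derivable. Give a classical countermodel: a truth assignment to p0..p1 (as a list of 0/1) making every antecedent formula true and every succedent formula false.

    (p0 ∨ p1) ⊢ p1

Search for a countermodel by truth-table:
  v=00: Γ:[(p0 ∨ p1)=F] Δ:[p1=F] refutes=False
  v=01: Γ:[(p0 ∨ p1)=T] Δ:[p1=T] refutes=False
  v=10: Γ:[(p0 ∨ p1)=T] Δ:[p1=F] refutes=True  ← countermodel

Result: [1, 0]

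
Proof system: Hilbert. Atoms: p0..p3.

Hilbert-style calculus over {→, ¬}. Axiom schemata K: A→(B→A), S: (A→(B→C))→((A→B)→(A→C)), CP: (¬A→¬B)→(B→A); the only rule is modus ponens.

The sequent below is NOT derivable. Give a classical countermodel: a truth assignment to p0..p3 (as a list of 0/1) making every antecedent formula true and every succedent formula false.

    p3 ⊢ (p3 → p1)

Search for a countermodel by truth-table:
  v=0000: Γ:[p3=F] Δ:[(p3 → p1)=T] refutes=False
  v=0001: Γ:[p3=T] Δ:[(p3 → p1)=F] refutes=True  ← countermodel

Result: [0, 0, 0, 1]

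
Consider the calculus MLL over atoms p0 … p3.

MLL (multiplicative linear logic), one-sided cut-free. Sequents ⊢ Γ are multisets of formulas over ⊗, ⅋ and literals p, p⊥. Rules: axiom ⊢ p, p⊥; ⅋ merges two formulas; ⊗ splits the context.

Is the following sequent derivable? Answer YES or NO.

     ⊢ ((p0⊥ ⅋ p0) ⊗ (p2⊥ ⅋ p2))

Proof tree:
[⊗]  ⊢ ((p0⊥ ⅋ p0) ⊗ (p2⊥ ⅋ p2))
  [⅋]  ⊢ (p0⊥ ⅋ p0)
    [Ax]  ⊢ p0, p0⊥
  [⅋]  ⊢ (p2⊥ ⅋ p2)
    [Ax]  ⊢ p2, p2⊥

Result: YES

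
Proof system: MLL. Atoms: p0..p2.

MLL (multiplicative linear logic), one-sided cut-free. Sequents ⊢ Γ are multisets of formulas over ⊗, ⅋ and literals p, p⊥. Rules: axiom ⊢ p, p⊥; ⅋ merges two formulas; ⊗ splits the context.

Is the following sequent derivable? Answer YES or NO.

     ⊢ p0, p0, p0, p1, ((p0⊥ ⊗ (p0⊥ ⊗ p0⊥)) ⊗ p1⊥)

Derivation trace:
[⊗]  ⊢ p0, p0, p0, p1, ((p0⊥ ⊗ (p0⊥ ⊗ p0⊥)) ⊗ p1⊥)
  [⊗]  ⊢ p0, p0, p0, (p0⊥ ⊗ (p0⊥ ⊗ p0⊥))
    [Ax]  ⊢ p0, p0⊥
    [⊗]  ⊢ p0, p0, (p0⊥ ⊗ p0⊥)
      [Ax]  ⊢ p0, p0⊥
      [Ax]  ⊢ p0, p0⊥
  [Ax]  ⊢ p1, p1⊥

Result: YES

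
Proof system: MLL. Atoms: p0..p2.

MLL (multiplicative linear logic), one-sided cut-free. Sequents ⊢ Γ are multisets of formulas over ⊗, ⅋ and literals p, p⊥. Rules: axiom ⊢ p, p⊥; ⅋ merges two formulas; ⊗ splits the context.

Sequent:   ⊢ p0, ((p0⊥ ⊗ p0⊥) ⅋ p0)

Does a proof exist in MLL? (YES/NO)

Derivation (root first):
[⅋]  ⊢ p0, ((p0⊥ ⊗ p0⊥) ⅋ p0)
  [⊗]  ⊢ p0, p0, (p0⊥ ⊗ p0⊥)
    [Ax]  ⊢ p0, p0⊥
    [Ax]  ⊢ p0, p0⊥

Result: YES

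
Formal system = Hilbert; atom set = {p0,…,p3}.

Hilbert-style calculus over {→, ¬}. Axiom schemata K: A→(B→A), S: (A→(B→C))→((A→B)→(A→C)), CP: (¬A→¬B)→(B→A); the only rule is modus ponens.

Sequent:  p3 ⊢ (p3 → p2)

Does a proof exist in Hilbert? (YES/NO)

Enumerate valuations to refute Γ ⊢ Δ:
  v=0000: Γ:[p3=F] Δ:[(p3 → p2)=T] refutes=False
  v=0001: Γ:[p3=T] Δ:[(p3 → p2)=F] refutes=True  ← countermodel

Result: NO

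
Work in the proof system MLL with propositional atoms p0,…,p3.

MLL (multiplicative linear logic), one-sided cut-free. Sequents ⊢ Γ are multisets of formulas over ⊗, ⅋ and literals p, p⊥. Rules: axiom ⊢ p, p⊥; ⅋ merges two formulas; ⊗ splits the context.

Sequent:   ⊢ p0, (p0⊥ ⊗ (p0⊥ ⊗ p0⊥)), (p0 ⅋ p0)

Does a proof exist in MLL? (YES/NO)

Derivation (root first):
[⅋]  ⊢ p0, (p0⊥ ⊗ (p0⊥ ⊗ p0⊥)), (p0 ⅋ p0)
  [⊗]  ⊢ p0, p0, p0, (p0⊥ ⊗ (p0⊥ ⊗ p0⊥))
    [Ax]  ⊢ p0, p0⊥
    [⊗]  ⊢ p0, p0, (p0⊥ ⊗ p0⊥)
      [Ax]  ⊢ p0, p0⊥
      [Ax]  ⊢ p0, p0⊥

Result: YES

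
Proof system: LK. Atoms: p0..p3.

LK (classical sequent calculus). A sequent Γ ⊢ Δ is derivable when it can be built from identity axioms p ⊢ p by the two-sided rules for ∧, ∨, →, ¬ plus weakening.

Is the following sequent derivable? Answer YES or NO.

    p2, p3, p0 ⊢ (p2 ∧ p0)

Derivation trace:
[∧R] p2, p3, p0 ⊢ (p2 ∧ p0)
  [Ax] p2 ⊢ p2
  [WL] p0, p3 ⊢ p0
    [Ax] p0 ⊢ p0

Result: YES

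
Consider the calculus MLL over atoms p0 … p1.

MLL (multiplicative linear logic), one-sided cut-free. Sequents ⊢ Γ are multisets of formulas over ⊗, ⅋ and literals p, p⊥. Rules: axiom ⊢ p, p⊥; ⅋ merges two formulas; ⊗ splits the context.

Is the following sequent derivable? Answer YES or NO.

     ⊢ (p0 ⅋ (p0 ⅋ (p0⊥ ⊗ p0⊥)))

Proof tree:
[⅋]  ⊢ (p0 ⅋ (p0 ⅋ (p0⊥ ⊗ p0⊥)))
  [⅋]  ⊢ p0, (p0 ⅋ (p0⊥ ⊗ p0⊥))
    [⊗]  ⊢ p0, p0, (p0⊥ ⊗ p0⊥)
      [Ax]  ⊢ p0, p0⊥
      [Ax]  ⊢ p0, p0⊥

Result: YES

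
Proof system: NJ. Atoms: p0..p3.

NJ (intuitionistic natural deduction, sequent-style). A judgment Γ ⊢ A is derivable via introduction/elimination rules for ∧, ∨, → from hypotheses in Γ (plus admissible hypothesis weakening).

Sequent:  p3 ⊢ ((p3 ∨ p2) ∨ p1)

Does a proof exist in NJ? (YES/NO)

Proof tree:
[∨I₁] p3 ⊢ ((p3 ∨ p2) ∨ p1)
  [∨I₁] p3 ⊢ (p3 ∨ p2)
    [Ax] p3 ⊢ p3

Result: YES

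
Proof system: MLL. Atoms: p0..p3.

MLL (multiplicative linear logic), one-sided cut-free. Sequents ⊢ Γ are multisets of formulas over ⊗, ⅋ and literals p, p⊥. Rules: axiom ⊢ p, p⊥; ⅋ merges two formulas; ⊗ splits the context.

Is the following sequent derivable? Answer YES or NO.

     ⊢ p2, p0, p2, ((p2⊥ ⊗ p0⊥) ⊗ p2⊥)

Derivation (root first):
[⊗]  ⊢ p2, p0, p2, ((p2⊥ ⊗ p0⊥) ⊗ p2⊥)
  [⊗]  ⊢ p2, p0, (p2⊥ ⊗ p0⊥)
    [Ax]  ⊢ p2, p2⊥
    [Ax]  ⊢ p0, p0⊥
  [Ax]  ⊢ p2, p2⊥

Result: YES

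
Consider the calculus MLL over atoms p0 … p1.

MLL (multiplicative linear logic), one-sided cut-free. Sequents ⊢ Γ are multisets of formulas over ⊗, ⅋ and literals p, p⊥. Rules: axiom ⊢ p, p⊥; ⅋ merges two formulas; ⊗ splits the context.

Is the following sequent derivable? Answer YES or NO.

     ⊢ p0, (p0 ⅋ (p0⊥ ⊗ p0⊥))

Derivation trace:
[⅋]  ⊢ p0, (p0 ⅋ (p0⊥ ⊗ p0⊥))
  [⊗]  ⊢ p0, p0, (p0⊥ ⊗ p0⊥)
    [Ax]  ⊢ p0, p0⊥
    [Ax]  ⊢ p0, p0⊥

Result: YES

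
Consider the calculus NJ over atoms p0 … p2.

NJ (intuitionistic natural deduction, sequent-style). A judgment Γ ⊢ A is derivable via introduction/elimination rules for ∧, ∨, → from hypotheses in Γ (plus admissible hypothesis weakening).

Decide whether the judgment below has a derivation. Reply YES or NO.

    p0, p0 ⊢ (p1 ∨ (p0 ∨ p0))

Proof tree:
[∨I₂] p0, p0 ⊢ (p1 ∨ (p0 ∨ p0))
  [∨I₁] p0, p0 ⊢ (p0 ∨ p0)
    [Wk] p0, p0 ⊢ p0
      [Ax] p0 ⊢ p0

Result: YES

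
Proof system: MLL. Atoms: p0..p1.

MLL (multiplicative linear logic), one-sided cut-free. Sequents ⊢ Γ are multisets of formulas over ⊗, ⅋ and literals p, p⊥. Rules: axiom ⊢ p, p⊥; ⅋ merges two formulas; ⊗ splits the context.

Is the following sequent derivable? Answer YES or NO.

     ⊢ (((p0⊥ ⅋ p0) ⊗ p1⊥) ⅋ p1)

Derivation (root first):
[⅋]  ⊢ (((p0⊥ ⅋ p0) ⊗ p1⊥) ⅋ p1)
  [⊗]  ⊢ p1, ((p0⊥ ⅋ p0) ⊗ p1⊥)
    [⅋]  ⊢ (p0⊥ ⅋ p0)
      [Ax]  ⊢ p0, p0⊥
    [Ax]  ⊢ p1, p1⊥

Result: YES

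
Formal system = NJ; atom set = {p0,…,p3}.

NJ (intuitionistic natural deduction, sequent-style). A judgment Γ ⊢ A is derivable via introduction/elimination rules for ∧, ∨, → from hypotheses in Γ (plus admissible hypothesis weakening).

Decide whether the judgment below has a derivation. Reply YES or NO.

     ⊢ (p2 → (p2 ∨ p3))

Derivation (root first):
[→I]  ⊢ (p2 → (p2 ∨ p3))
  [∨I₁] p2 ⊢ (p2 ∨ p3)
    [Ax] p2 ⊢ p2

Result: YES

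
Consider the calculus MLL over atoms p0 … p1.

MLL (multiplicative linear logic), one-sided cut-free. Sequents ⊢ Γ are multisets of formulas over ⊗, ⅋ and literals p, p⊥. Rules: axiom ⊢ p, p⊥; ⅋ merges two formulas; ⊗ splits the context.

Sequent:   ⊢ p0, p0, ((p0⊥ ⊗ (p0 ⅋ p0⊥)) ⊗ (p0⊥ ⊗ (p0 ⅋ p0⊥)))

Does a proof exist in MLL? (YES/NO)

Proof tree:
[⊗]  ⊢ p0, p0, ((p0⊥ ⊗ (p0 ⅋ p0⊥)) ⊗ (p0⊥ ⊗ (p0 ⅋ p0⊥)))
  [⊗]  ⊢ p0, (p0⊥ ⊗ (p0 ⅋ p0⊥))
    [Ax]  ⊢ p0, p0⊥
    [⅋]  ⊢ (p0 ⅋ p0⊥)
      [Ax]  ⊢ p0, p0⊥
  [⊗]  ⊢ p0, (p0⊥ ⊗ (p0 ⅋ p0⊥))
    [Ax]  ⊢ p0, p0⊥
    [⅋]  ⊢ (p0 ⅋ p0⊥)
      [Ax]  ⊢ p0, p0⊥

Result: YES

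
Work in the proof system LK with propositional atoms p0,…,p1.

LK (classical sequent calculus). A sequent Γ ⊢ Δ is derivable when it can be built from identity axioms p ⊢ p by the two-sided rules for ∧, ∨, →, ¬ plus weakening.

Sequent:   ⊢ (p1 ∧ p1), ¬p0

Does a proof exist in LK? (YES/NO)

Enumerate valuations to refute Γ ⊢ Δ:
  v=00: Γ:[] Δ:[(p1 ∧ p1)=F, ¬p0=T] refutes=False
  v=01: Γ:[] Δ:[(p1 ∧ p1)=T, ¬p0=T] refutes=False
  v=10: Γ:[] Δ:[(p1 ∧ p1)=F, ¬p0=F] refutes=True  ← countermodel

Result: NO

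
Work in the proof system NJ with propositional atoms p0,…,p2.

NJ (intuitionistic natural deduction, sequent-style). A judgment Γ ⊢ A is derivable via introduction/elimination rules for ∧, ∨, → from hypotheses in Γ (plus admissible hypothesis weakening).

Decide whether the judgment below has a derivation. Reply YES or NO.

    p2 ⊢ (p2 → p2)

Derivation (root first):
[Wk] p2 ⊢ (p2 → p2)
  [→I]  ⊢ (p2 → p2)
    [Ax] p2 ⊢ p2

Result: YES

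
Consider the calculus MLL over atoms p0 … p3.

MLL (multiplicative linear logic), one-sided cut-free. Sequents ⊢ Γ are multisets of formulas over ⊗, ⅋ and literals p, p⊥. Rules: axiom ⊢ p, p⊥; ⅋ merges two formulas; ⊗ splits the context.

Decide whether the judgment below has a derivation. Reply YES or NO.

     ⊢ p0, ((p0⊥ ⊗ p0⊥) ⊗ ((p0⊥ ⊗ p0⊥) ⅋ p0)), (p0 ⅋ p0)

Proof tree:
[⅋]  ⊢ p0, ((p0⊥ ⊗ p0⊥) ⊗ ((p0⊥ ⊗ p0⊥) ⅋ p0)), (p0 ⅋ p0)
  [⊗]  ⊢ p0, p0, p0, ((p0⊥ ⊗ p0⊥) ⊗ ((p0⊥ ⊗ p0⊥) ⅋ p0))
    [⊗]  ⊢ p0, p0, (p0⊥ ⊗ p0⊥)
      [Ax]  ⊢ p0, p0⊥
      [Ax]  ⊢ p0, p0⊥
    [⅋]  ⊢ p0, ((p0⊥ ⊗ p0⊥) ⅋ p0)
      [⊗]  ⊢ p0, p0, (p0⊥ ⊗ p0⊥)
        [Ax]  ⊢ p0, p0⊥
        [Ax]  ⊢ p0, p0⊥

Result: YES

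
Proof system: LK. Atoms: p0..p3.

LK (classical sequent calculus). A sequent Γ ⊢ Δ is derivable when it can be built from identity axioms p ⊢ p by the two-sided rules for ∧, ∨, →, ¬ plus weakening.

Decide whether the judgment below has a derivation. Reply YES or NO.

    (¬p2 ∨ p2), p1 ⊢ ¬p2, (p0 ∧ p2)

Search for a countermodel by truth-table:
  v=0000: Γ:[(¬p2 ∨ p2)=T, p1=F] Δ:[¬p2=T, (p0 ∧ p2)=F] refutes=False
  v=0001: Γ:[(¬p2 ∨ p2)=T, p1=F] Δ:[¬p2=T, (p0 ∧ p2)=F] refutes=False
  v=0010: Γ:[(¬p2 ∨ p2)=T, p1=F] Δ:[¬p2=F, (p0 ∧ p2)=F] refutes=False
  v=0011: Γ:[(¬p2 ∨ p2)=T, p1=F] Δ:[¬p2=F, (p0 ∧ p2)=F] refutes=False
  v=0100: Γ:[(¬p2 ∨ p2)=T, p1=T] Δ:[¬p2=T, (p0 ∧ p2)=F] refutes=False
  v=0101: Γ:[(¬p2 ∨ p2)=T, p1=T] Δ:[¬p2=T, (p0 ∧ p2)=F] refutes=False
  v=0110: Γ:[(¬p2 ∨ p2)=T, p1=T] Δ:[¬p2=F, (p0 ∧ p2)=F] refutes=True  ← countermodel

Result: NO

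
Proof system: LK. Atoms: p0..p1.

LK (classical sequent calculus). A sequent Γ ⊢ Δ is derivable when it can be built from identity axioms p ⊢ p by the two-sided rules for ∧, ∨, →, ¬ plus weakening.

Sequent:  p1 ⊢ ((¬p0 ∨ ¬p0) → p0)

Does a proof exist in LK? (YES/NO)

Search for a countermodel by truth-table:
  v=00: Γ:[p1=F] Δ:[((¬p0 ∨ ¬p0) → p0)=F] refutes=False
  v=01: Γ:[p1=T] Δ:[((¬p0 ∨ ¬p0) → p0)=F] refutes=True  ← countermodel

Result: NO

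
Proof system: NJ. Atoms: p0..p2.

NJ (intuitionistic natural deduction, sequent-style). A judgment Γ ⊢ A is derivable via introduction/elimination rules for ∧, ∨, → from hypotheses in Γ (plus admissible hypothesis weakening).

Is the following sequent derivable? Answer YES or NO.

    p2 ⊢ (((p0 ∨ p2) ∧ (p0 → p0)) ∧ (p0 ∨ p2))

Derivation (root first):
[∧I] p2 ⊢ (((p0 ∨ p2) ∧ (p0 → p0)) ∧ (p0 ∨ p2))
  [∧I] p2 ⊢ ((p0 ∨ p2) ∧ (p0 → p0))
    [∨I₂] p2 ⊢ (p0 ∨ p2)
      [Ax] p2 ⊢ p2
    [→I]  ⊢ (p0 → p0)
      [Ax] p0 ⊢ p0
  [∨I₂] p2 ⊢ (p0 ∨ p2)
    [Ax] p2 ⊢ p2

Result: YES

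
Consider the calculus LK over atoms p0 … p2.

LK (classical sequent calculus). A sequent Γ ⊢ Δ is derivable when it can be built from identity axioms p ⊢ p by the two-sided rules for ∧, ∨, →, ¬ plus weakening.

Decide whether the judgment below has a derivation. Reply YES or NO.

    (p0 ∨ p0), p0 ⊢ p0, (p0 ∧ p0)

Proof tree:
[∧R] (p0 ∨ p0), p0 ⊢ p0, (p0 ∧ p0)
  [WR] p0 ⊢ p0, p0
    [Ax] p0 ⊢ p0
  [∨L] (p0 ∨ p0) ⊢ p0
    [Ax] p0 ⊢ p0
    [Ax] p0 ⊢ p0

Result: YES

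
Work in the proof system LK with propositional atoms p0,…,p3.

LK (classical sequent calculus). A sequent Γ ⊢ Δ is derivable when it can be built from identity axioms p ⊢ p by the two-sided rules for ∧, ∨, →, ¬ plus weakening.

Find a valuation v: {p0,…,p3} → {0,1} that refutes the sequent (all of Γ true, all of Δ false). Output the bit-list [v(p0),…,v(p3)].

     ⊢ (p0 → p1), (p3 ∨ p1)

Search for a countermodel by truth-table:
  v=0000: Γ:[] Δ:[(p0 → p1)=T, (p3 ∨ p1)=F] refutes=False
  v=0001: Γ:[] Δ:[(p0 → p1)=T, (p3 ∨ p1)=T] refutes=False
  v=0010: Γ:[] Δ:[(p0 → p1)=T, (p3 ∨ p1)=F] refutes=False
  v=0011: Γ:[] Δ:[(p0 → p1)=T, (p3 ∨ p1)=T] refutes=False
  v=0100: Γ:[] Δ:[(p0 → p1)=T, (p3 ∨ p1)=T] refutes=False
  v=0101: Γ:[] Δ:[(p0 → p1)=T, (p3 ∨ p1)=T] refutes=False
  v=0110: Γ:[] Δ:[(p0 → p1)=T, (p3 ∨ p1)=T] refutes=False
  v=0111: Γ:[] Δ:[(p0 → p1)=T, (p3 ∨ p1)=T] refutes=False
  v=1000: Γ:[] Δ:[(p0 → p1)=F, (p3 ∨ p1)=F] refutes=True  ← countermodel

Result: [1, 0, 0, 0]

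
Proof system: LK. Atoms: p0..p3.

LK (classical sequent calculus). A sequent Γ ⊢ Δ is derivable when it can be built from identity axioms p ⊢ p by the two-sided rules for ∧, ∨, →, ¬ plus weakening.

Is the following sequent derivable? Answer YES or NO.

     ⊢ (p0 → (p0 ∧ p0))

Proof tree:
[→R]  ⊢ (p0 → (p0 ∧ p0))
  [∧R] p0 ⊢ (p0 ∧ p0)
    [Ax] p0 ⊢ p0
    [Ax] p0 ⊢ p0

Result: YES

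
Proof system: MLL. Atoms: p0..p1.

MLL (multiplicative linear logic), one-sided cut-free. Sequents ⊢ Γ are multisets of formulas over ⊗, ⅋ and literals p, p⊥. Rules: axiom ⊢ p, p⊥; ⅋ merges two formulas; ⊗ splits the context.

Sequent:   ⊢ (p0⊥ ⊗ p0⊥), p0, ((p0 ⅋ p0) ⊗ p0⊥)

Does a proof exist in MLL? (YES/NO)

Derivation trace:
[⊗]  ⊢ (p0⊥ ⊗ p0⊥), p0, ((p0 ⅋ p0) ⊗ p0⊥)
  [⅋]  ⊢ (p0⊥ ⊗ p0⊥), (p0 ⅋ p0)
    [⊗]  ⊢ p0, p0, (p0⊥ ⊗ p0⊥)
      [Ax]  ⊢ p0, p0⊥
      [Ax]  ⊢ p0, p0⊥
  [Ax]  ⊢ p0, p0⊥

Result: YES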